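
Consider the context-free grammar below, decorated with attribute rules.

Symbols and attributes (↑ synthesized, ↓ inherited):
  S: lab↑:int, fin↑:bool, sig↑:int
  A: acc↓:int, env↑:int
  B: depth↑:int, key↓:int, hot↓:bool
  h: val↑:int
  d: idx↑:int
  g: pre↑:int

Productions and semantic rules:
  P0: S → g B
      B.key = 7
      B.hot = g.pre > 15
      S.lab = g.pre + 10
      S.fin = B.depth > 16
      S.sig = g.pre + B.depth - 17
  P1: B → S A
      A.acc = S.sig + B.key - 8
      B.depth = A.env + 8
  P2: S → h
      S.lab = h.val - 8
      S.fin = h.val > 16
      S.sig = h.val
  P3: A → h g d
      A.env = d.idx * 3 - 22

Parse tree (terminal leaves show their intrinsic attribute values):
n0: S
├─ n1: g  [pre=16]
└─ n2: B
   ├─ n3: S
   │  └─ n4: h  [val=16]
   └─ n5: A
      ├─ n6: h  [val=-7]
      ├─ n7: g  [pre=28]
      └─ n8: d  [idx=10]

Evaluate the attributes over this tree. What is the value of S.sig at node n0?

15

1. n1.pre = 16  [terminal]
2. n2.key = 7  [7]
3. n2.hot = true  [g.pre > 15]
4. n4.val = 16  [terminal]
5. n3.lab = 8  [h.val - 8]
6. n3.fin = false  [h.val > 16]
7. n3.sig = 16  [h.val]
8. n5.acc = 15  [S.sig + B.key - 8]
9. n6.val = -7  [terminal]
10. n7.pre = 28  [terminal]
11. n8.idx = 10  [terminal]
12. n5.env = 8  [d.idx * 3 - 22]
13. n2.depth = 16  [A.env + 8]
14. n0.lab = 26  [g.pre + 10]
15. n0.fin = false  [B.depth > 16]
16. n0.sig = 15  [g.pre + B.depth - 17]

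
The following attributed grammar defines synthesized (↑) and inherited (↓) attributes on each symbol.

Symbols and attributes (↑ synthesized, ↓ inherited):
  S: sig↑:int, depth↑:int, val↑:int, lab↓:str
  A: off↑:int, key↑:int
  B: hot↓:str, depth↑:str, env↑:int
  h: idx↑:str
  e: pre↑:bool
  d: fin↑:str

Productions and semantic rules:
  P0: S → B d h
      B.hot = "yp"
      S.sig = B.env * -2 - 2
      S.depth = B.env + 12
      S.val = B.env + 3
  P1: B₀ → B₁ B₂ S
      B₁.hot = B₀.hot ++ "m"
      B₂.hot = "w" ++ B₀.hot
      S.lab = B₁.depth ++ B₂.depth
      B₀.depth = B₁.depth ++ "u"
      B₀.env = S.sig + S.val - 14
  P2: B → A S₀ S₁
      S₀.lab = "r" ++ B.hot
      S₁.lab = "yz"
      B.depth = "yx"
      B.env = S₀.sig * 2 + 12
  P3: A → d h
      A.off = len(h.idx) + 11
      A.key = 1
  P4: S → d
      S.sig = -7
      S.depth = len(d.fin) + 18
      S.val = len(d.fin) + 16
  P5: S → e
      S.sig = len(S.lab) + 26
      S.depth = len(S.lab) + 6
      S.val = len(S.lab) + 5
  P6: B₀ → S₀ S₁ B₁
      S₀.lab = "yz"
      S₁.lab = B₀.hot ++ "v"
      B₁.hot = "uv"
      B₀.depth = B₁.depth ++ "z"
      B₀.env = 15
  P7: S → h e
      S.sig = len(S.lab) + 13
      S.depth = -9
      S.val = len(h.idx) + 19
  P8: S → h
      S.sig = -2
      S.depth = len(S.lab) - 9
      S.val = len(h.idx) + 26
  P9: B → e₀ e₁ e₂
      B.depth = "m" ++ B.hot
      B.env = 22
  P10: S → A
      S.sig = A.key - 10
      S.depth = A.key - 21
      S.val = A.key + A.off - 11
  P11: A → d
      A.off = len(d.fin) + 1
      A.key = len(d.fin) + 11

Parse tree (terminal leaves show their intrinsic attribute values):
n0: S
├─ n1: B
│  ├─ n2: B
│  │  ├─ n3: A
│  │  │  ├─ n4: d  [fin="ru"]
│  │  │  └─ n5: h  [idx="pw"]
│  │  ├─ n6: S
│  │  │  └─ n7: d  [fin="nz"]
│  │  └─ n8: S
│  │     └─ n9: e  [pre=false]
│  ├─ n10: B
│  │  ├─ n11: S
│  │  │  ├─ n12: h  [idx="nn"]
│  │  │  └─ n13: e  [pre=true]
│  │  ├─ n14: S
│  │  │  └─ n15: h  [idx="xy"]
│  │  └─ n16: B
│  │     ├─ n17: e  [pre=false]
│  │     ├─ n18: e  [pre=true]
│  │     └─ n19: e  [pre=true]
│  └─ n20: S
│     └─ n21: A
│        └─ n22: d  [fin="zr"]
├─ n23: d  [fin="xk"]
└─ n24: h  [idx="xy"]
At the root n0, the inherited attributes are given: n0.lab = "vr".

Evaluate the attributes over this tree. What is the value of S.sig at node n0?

10

1. n0.lab = "vr"  [given at root]
2. n1.hot = "yp"  ["yp"]
3. n2.hot = "ypm"  [B₀.hot ++ "m"]
4. n4.fin = "ru"  [terminal]
5. n5.idx = "pw"  [terminal]
6. n3.off = 13  [len(h.idx) + 11]
7. n3.key = 1  [1]
8. n6.lab = "rypm"  ["r" ++ B.hot]
9. n7.fin = "nz"  [terminal]
10. n6.sig = -7  [-7]
11. n6.depth = 20  [len(d.fin) + 18]
12. n6.val = 18  [len(d.fin) + 16]
13. n8.lab = "yz"  ["yz"]
14. n9.pre = false  [terminal]
15. n8.sig = 28  [len(S.lab) + 26]
16. n8.depth = 8  [len(S.lab) + 6]
17. n8.val = 7  [len(S.lab) + 5]
18. n2.depth = "yx"  ["yx"]
19. n2.env = -2  [S₀.sig * 2 + 12]
20. n10.hot = "wyp"  ["w" ++ B₀.hot]
21. n11.lab = "yz"  ["yz"]
22. n12.idx = "nn"  [terminal]
23. n13.pre = true  [terminal]
24. n11.sig = 15  [len(S.lab) + 13]
25. n11.depth = -9  [-9]
26. n11.val = 21  [len(h.idx) + 19]
27. n14.lab = "wypv"  [B₀.hot ++ "v"]
28. n15.idx = "xy"  [terminal]
29. n14.sig = -2  [-2]
30. n14.depth = -5  [len(S.lab) - 9]
31. n14.val = 28  [len(h.idx) + 26]
32. n16.hot = "uv"  ["uv"]
33. n17.pre = false  [terminal]
34. n18.pre = true  [terminal]
35. n19.pre = true  [terminal]
36. n16.depth = "muv"  ["m" ++ B.hot]
37. n16.env = 22  [22]
38. n10.depth = "muvz"  [B₁.depth ++ "z"]
39. n10.env = 15  [15]
40. n20.lab = "yxmuvz"  [B₁.depth ++ B₂.depth]
41. n22.fin = "zr"  [terminal]
42. n21.off = 3  [len(d.fin) + 1]
43. n21.key = 13  [len(d.fin) + 11]
44. n20.sig = 3  [A.key - 10]
45. n20.depth = -8  [A.key - 21]
46. n20.val = 5  [A.key + A.off - 11]
47. n1.depth = "yxu"  [B₁.depth ++ "u"]
48. n1.env = -6  [S.sig + S.val - 14]
49. n23.fin = "xk"  [terminal]
50. n24.idx = "xy"  [terminal]
51. n0.sig = 10  [B.env * -2 - 2]
52. n0.depth = 6  [B.env + 12]
53. n0.val = -3  [B.env + 3]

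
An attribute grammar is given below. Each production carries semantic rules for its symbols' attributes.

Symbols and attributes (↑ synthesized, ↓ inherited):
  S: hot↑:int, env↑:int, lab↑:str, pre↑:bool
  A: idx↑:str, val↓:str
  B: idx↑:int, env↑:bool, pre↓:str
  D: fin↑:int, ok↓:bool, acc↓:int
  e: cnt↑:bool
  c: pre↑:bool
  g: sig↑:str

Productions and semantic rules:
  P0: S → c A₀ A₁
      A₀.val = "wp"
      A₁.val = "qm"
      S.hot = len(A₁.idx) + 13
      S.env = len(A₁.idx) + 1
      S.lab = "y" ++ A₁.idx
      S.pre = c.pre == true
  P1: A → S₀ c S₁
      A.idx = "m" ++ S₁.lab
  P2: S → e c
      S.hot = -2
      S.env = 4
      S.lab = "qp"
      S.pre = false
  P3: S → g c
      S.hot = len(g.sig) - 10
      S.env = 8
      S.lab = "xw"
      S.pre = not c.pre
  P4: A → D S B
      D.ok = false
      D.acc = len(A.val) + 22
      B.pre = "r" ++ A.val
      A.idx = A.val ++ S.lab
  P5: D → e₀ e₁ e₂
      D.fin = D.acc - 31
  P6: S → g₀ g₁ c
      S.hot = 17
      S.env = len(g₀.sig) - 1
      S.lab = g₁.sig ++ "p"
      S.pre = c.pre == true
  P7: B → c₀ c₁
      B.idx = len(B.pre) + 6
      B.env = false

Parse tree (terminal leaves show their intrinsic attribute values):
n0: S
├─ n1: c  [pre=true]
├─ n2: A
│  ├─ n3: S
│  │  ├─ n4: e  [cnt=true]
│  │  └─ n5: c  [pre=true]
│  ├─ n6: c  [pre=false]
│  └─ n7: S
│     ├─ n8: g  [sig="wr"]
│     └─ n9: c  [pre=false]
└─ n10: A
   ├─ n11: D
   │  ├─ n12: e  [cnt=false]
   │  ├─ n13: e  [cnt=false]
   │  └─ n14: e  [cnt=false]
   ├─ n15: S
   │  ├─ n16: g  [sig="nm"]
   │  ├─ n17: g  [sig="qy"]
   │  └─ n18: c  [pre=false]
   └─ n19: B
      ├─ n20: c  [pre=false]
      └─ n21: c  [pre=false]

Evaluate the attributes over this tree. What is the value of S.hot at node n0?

1. n1.pre = true  [terminal]
2. n2.val = "wp"  ["wp"]
3. n4.cnt = true  [terminal]
4. n5.pre = true  [terminal]
5. n3.hot = -2  [-2]
6. n3.env = 4  [4]
7. n3.lab = "qp"  ["qp"]
8. n3.pre = false  [false]
9. n6.pre = false  [terminal]
10. n8.sig = "wr"  [terminal]
11. n9.pre = false  [terminal]
12. n7.hot = -8  [len(g.sig) - 10]
13. n7.env = 8  [8]
14. n7.lab = "xw"  ["xw"]
15. n7.pre = true  [not c.pre]
16. n2.idx = "mxw"  ["m" ++ S₁.lab]
17. n10.val = "qm"  ["qm"]
18. n11.ok = false  [false]
19. n11.acc = 24  [len(A.val) + 22]
20. n12.cnt = false  [terminal]
21. n13.cnt = false  [terminal]
22. n14.cnt = false  [terminal]
23. n11.fin = -7  [D.acc - 31]
24. n16.sig = "nm"  [terminal]
25. n17.sig = "qy"  [terminal]
26. n18.pre = false  [terminal]
27. n15.hot = 17  [17]
28. n15.env = 1  [len(g₀.sig) - 1]
29. n15.lab = "qyp"  [g₁.sig ++ "p"]
30. n15.pre = false  [c.pre == true]
31. n19.pre = "rqm"  ["r" ++ A.val]
32. n20.pre = false  [terminal]
33. n21.pre = false  [terminal]
34. n19.idx = 9  [len(B.pre) + 6]
35. n19.env = false  [false]
36. n10.idx = "qmqyp"  [A.val ++ S.lab]
37. n0.hot = 18  [len(A₁.idx) + 13]
38. n0.env = 6  [len(A₁.idx) + 1]
39. n0.lab = "yqmqyp"  ["y" ++ A₁.idx]
40. n0.pre = true  [c.pre == true]

18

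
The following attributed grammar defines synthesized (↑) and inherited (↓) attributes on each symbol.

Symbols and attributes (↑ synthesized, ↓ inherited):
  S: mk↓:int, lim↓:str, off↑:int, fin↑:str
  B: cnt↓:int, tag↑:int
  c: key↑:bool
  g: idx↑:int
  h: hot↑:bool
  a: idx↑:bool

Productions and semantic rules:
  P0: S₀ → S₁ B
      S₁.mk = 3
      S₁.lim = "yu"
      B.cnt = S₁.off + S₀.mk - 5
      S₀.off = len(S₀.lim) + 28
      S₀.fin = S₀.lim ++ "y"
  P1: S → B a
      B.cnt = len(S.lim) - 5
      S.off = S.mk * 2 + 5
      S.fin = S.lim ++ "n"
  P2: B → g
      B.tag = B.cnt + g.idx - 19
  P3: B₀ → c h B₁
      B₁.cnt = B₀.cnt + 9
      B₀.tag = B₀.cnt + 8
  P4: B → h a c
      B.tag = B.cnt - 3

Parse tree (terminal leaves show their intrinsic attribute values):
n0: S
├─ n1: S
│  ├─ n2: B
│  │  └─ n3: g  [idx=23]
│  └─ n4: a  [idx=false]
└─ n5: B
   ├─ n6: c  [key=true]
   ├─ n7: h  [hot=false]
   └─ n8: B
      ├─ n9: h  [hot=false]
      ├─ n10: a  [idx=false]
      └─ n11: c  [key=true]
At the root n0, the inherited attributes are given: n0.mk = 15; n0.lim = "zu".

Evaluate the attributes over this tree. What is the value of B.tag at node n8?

27

1. n0.mk = 15  [given at root]
2. n0.lim = "zu"  [given at root]
3. n1.mk = 3  [3]
4. n1.lim = "yu"  ["yu"]
5. n2.cnt = -3  [len(S.lim) - 5]
6. n3.idx = 23  [terminal]
7. n2.tag = 1  [B.cnt + g.idx - 19]
8. n4.idx = false  [terminal]
9. n1.off = 11  [S.mk * 2 + 5]
10. n1.fin = "yun"  [S.lim ++ "n"]
11. n5.cnt = 21  [S₁.off + S₀.mk - 5]
12. n6.key = true  [terminal]
13. n7.hot = false  [terminal]
14. n8.cnt = 30  [B₀.cnt + 9]
15. n9.hot = false  [terminal]
16. n10.idx = false  [terminal]
17. n11.key = true  [terminal]
18. n8.tag = 27  [B.cnt - 3]
19. n5.tag = 29  [B₀.cnt + 8]
20. n0.off = 30  [len(S₀.lim) + 28]
21. n0.fin = "zuy"  [S₀.lim ++ "y"]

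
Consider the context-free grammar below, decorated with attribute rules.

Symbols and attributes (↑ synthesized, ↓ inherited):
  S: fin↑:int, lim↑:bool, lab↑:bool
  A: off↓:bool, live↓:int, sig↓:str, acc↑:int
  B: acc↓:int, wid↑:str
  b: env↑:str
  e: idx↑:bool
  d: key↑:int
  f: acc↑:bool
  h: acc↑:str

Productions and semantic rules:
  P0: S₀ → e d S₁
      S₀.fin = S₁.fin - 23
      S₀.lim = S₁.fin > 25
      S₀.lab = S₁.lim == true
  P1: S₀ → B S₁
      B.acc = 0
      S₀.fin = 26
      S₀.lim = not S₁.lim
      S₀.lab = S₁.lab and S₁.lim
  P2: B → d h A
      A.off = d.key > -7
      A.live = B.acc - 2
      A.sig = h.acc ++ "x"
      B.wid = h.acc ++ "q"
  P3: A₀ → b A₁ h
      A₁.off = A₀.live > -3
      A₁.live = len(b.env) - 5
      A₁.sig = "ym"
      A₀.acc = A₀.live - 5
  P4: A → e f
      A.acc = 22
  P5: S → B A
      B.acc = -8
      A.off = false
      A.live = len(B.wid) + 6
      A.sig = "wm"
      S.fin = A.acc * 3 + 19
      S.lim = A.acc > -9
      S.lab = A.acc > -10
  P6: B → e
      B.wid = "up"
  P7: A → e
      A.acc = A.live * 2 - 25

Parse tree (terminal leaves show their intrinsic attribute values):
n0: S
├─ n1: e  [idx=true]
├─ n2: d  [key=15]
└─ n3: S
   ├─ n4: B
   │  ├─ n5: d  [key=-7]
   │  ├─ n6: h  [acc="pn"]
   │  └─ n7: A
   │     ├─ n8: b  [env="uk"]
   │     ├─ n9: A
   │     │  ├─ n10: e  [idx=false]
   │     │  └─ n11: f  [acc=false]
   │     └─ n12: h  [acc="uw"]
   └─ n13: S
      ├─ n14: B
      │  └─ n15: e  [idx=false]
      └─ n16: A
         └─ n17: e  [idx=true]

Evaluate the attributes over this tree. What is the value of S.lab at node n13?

1. n1.idx = true  [terminal]
2. n2.key = 15  [terminal]
3. n4.acc = 0  [0]
4. n5.key = -7  [terminal]
5. n6.acc = "pn"  [terminal]
6. n7.off = false  [d.key > -7]
7. n7.live = -2  [B.acc - 2]
8. n7.sig = "pnx"  [h.acc ++ "x"]
9. n8.env = "uk"  [terminal]
10. n9.off = true  [A₀.live > -3]
11. n9.live = -3  [len(b.env) - 5]
12. n9.sig = "ym"  ["ym"]
13. n10.idx = false  [terminal]
14. n11.acc = false  [terminal]
15. n9.acc = 22  [22]
16. n12.acc = "uw"  [terminal]
17. n7.acc = -7  [A₀.live - 5]
18. n4.wid = "pnq"  [h.acc ++ "q"]
19. n14.acc = -8  [-8]
20. n15.idx = false  [terminal]
21. n14.wid = "up"  ["up"]
22. n16.off = false  [false]
23. n16.live = 8  [len(B.wid) + 6]
24. n16.sig = "wm"  ["wm"]
25. n17.idx = true  [terminal]
26. n16.acc = -9  [A.live * 2 - 25]
27. n13.fin = -8  [A.acc * 3 + 19]
28. n13.lim = false  [A.acc > -9]
29. n13.lab = true  [A.acc > -10]
30. n3.fin = 26  [26]
31. n3.lim = true  [not S₁.lim]
32. n3.lab = false  [S₁.lab and S₁.lim]
33. n0.fin = 3  [S₁.fin - 23]
34. n0.lim = true  [S₁.fin > 25]
35. n0.lab = true  [S₁.lim == true]

true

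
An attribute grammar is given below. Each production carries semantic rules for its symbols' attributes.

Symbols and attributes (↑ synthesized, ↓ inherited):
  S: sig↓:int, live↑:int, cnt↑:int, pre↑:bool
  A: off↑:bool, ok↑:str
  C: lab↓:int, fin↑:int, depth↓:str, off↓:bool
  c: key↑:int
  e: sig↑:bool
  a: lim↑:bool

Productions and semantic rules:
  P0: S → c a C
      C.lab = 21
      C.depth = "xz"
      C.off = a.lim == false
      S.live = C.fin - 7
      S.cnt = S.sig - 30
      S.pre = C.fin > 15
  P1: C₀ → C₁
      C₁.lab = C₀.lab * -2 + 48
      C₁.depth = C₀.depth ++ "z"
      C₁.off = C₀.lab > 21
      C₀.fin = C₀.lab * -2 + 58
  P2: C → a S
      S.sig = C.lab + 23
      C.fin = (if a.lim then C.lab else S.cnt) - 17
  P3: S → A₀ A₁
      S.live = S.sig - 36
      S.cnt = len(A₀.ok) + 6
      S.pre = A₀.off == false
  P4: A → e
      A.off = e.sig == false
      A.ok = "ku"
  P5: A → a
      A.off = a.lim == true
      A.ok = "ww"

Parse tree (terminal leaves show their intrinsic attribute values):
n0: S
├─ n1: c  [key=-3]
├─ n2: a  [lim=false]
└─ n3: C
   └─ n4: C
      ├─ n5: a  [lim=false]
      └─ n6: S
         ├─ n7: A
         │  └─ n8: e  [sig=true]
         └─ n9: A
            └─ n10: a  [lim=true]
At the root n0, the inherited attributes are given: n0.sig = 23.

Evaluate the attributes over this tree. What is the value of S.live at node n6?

-7

1. n0.sig = 23  [given at root]
2. n1.key = -3  [terminal]
3. n2.lim = false  [terminal]
4. n3.lab = 21  [21]
5. n3.depth = "xz"  ["xz"]
6. n3.off = true  [a.lim == false]
7. n4.lab = 6  [C₀.lab * -2 + 48]
8. n4.depth = "xzz"  [C₀.depth ++ "z"]
9. n4.off = false  [C₀.lab > 21]
10. n5.lim = false  [terminal]
11. n6.sig = 29  [C.lab + 23]
12. n8.sig = true  [terminal]
13. n7.off = false  [e.sig == false]
14. n7.ok = "ku"  ["ku"]
15. n10.lim = true  [terminal]
16. n9.off = true  [a.lim == true]
17. n9.ok = "ww"  ["ww"]
18. n6.live = -7  [S.sig - 36]
19. n6.cnt = 8  [len(A₀.ok) + 6]
20. n6.pre = true  [A₀.off == false]
21. n4.fin = -9  [(if a.lim then C.lab else S.cnt) - 17]
22. n3.fin = 16  [C₀.lab * -2 + 58]
23. n0.live = 9  [C.fin - 7]
24. n0.cnt = -7  [S.sig - 30]
25. n0.pre = true  [C.fin > 15]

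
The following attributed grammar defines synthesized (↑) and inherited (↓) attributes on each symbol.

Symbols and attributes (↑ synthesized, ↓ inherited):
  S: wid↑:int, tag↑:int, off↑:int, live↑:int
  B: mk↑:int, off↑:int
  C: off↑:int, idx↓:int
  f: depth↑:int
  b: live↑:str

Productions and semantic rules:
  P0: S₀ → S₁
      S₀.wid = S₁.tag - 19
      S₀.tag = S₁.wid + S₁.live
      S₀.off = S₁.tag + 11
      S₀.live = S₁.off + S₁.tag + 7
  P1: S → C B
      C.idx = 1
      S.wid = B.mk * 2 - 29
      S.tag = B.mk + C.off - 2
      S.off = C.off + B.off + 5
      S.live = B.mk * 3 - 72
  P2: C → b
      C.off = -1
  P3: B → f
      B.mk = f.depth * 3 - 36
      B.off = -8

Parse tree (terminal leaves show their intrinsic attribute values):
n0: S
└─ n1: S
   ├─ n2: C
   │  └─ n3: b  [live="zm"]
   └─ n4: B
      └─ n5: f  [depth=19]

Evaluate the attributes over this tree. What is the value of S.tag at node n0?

1. n2.idx = 1  [1]
2. n3.live = "zm"  [terminal]
3. n2.off = -1  [-1]
4. n5.depth = 19  [terminal]
5. n4.mk = 21  [f.depth * 3 - 36]
6. n4.off = -8  [-8]
7. n1.wid = 13  [B.mk * 2 - 29]
8. n1.tag = 18  [B.mk + C.off - 2]
9. n1.off = -4  [C.off + B.off + 5]
10. n1.live = -9  [B.mk * 3 - 72]
11. n0.wid = -1  [S₁.tag - 19]
12. n0.tag = 4  [S₁.wid + S₁.live]
13. n0.off = 29  [S₁.tag + 11]
14. n0.live = 21  [S₁.off + S₁.tag + 7]

4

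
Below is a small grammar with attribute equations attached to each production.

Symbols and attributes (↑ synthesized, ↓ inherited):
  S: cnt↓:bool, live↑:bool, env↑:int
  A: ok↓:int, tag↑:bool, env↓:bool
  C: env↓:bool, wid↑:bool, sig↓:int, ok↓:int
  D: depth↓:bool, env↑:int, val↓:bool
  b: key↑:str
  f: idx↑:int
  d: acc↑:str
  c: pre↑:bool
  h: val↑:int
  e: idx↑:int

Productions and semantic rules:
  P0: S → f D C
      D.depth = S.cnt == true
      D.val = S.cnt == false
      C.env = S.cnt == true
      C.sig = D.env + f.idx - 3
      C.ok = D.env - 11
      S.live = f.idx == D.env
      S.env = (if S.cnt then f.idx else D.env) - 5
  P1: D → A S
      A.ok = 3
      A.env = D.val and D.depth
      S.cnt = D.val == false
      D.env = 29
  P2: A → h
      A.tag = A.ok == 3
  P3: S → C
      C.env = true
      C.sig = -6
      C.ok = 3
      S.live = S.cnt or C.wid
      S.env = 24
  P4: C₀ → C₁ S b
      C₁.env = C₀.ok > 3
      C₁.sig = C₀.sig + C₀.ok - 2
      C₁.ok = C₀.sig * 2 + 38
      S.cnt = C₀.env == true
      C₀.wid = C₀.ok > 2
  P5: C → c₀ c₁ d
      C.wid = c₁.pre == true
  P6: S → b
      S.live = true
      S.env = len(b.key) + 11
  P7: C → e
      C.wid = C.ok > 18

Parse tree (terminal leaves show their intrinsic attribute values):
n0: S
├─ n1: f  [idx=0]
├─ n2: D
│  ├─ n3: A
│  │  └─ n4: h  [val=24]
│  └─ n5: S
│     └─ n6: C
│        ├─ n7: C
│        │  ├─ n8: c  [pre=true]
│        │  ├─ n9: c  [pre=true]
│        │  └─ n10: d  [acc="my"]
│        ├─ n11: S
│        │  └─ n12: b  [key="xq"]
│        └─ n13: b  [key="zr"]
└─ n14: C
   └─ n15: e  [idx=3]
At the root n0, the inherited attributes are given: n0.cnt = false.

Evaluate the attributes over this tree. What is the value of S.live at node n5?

true

1. n0.cnt = false  [given at root]
2. n1.idx = 0  [terminal]
3. n2.depth = false  [S.cnt == true]
4. n2.val = true  [S.cnt == false]
5. n3.ok = 3  [3]
6. n3.env = false  [D.val and D.depth]
7. n4.val = 24  [terminal]
8. n3.tag = true  [A.ok == 3]
9. n5.cnt = false  [D.val == false]
10. n6.env = true  [true]
11. n6.sig = -6  [-6]
12. n6.ok = 3  [3]
13. n7.env = false  [C₀.ok > 3]
14. n7.sig = -5  [C₀.sig + C₀.ok - 2]
15. n7.ok = 26  [C₀.sig * 2 + 38]
16. n8.pre = true  [terminal]
17. n9.pre = true  [terminal]
18. n10.acc = "my"  [terminal]
19. n7.wid = true  [c₁.pre == true]
20. n11.cnt = true  [C₀.env == true]
21. n12.key = "xq"  [terminal]
22. n11.live = true  [true]
23. n11.env = 13  [len(b.key) + 11]
24. n13.key = "zr"  [terminal]
25. n6.wid = true  [C₀.ok > 2]
26. n5.live = true  [S.cnt or C.wid]
27. n5.env = 24  [24]
28. n2.env = 29  [29]
29. n14.env = false  [S.cnt == true]
30. n14.sig = 26  [D.env + f.idx - 3]
31. n14.ok = 18  [D.env - 11]
32. n15.idx = 3  [terminal]
33. n14.wid = false  [C.ok > 18]
34. n0.live = false  [f.idx == D.env]
35. n0.env = 24  [(if S.cnt then f.idx else D.env) - 5]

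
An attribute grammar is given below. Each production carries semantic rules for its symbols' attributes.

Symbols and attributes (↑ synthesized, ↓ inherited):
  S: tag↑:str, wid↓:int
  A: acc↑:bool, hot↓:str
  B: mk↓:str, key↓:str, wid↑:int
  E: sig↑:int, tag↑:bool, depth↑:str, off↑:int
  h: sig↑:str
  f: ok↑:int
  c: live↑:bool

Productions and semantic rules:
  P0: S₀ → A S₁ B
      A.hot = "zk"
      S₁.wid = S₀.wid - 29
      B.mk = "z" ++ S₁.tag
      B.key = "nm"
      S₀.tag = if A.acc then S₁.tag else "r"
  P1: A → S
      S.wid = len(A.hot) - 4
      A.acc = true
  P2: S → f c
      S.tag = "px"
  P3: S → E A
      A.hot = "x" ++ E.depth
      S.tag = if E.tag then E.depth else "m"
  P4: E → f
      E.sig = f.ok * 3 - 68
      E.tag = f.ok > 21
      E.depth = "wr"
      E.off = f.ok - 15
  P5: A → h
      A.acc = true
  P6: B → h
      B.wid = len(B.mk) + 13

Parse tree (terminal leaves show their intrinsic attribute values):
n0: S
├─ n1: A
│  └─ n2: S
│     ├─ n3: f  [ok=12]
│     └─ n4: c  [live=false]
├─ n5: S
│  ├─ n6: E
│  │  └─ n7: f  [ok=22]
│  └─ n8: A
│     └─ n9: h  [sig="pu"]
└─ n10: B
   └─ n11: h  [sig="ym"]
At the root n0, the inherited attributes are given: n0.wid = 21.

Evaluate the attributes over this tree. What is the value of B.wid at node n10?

1. n0.wid = 21  [given at root]
2. n1.hot = "zk"  ["zk"]
3. n2.wid = -2  [len(A.hot) - 4]
4. n3.ok = 12  [terminal]
5. n4.live = false  [terminal]
6. n2.tag = "px"  ["px"]
7. n1.acc = true  [true]
8. n5.wid = -8  [S₀.wid - 29]
9. n7.ok = 22  [terminal]
10. n6.sig = -2  [f.ok * 3 - 68]
11. n6.tag = true  [f.ok > 21]
12. n6.depth = "wr"  ["wr"]
13. n6.off = 7  [f.ok - 15]
14. n8.hot = "xwr"  ["x" ++ E.depth]
15. n9.sig = "pu"  [terminal]
16. n8.acc = true  [true]
17. n5.tag = "wr"  [if E.tag then E.depth else "m"]
18. n10.mk = "zwr"  ["z" ++ S₁.tag]
19. n10.key = "nm"  ["nm"]
20. n11.sig = "ym"  [terminal]
21. n10.wid = 16  [len(B.mk) + 13]
22. n0.tag = "wr"  [if A.acc then S₁.tag else "r"]

16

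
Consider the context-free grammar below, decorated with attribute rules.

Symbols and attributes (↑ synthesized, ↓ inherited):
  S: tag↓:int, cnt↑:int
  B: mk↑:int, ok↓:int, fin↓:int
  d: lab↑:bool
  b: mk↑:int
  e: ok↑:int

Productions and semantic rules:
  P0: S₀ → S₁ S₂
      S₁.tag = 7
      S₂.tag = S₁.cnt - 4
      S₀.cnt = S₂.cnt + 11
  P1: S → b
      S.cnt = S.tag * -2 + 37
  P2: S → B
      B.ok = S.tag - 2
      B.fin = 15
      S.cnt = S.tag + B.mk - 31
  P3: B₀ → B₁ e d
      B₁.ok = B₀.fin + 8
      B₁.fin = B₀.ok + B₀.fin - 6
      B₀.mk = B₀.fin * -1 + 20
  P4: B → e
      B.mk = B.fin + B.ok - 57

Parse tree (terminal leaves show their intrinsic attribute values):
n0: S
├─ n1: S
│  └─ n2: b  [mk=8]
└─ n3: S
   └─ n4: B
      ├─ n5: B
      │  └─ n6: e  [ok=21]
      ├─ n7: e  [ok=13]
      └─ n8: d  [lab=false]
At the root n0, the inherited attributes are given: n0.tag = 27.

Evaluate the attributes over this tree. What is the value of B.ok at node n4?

1. n0.tag = 27  [given at root]
2. n1.tag = 7  [7]
3. n2.mk = 8  [terminal]
4. n1.cnt = 23  [S.tag * -2 + 37]
5. n3.tag = 19  [S₁.cnt - 4]
6. n4.ok = 17  [S.tag - 2]
7. n4.fin = 15  [15]
8. n5.ok = 23  [B₀.fin + 8]
9. n5.fin = 26  [B₀.ok + B₀.fin - 6]
10. n6.ok = 21  [terminal]
11. n5.mk = -8  [B.fin + B.ok - 57]
12. n7.ok = 13  [terminal]
13. n8.lab = false  [terminal]
14. n4.mk = 5  [B₀.fin * -1 + 20]
15. n3.cnt = -7  [S.tag + B.mk - 31]
16. n0.cnt = 4  [S₂.cnt + 11]

17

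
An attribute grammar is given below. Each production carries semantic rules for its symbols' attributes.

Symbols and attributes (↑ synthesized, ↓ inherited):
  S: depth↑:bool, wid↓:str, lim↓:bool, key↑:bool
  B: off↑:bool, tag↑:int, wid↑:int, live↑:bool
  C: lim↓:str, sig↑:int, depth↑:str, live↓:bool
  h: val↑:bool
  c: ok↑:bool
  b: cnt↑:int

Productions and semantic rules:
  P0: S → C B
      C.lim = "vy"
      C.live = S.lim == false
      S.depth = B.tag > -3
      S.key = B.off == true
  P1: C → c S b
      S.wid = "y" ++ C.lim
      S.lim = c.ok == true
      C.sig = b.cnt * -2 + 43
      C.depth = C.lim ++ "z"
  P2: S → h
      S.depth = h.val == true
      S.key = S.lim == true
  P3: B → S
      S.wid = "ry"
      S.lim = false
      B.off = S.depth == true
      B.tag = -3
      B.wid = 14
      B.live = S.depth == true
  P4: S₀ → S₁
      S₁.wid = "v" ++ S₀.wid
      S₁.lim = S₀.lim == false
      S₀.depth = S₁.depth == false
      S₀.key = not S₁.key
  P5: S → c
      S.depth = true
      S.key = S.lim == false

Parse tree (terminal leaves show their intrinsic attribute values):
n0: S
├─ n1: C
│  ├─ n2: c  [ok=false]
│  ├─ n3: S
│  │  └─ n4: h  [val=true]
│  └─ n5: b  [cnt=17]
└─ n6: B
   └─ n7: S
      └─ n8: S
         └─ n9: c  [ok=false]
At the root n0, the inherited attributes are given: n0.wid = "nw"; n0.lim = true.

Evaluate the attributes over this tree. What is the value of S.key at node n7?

1. n0.wid = "nw"  [given at root]
2. n0.lim = true  [given at root]
3. n1.lim = "vy"  ["vy"]
4. n1.live = false  [S.lim == false]
5. n2.ok = false  [terminal]
6. n3.wid = "yvy"  ["y" ++ C.lim]
7. n3.lim = false  [c.ok == true]
8. n4.val = true  [terminal]
9. n3.depth = true  [h.val == true]
10. n3.key = false  [S.lim == true]
11. n5.cnt = 17  [terminal]
12. n1.sig = 9  [b.cnt * -2 + 43]
13. n1.depth = "vyz"  [C.lim ++ "z"]
14. n7.wid = "ry"  ["ry"]
15. n7.lim = false  [false]
16. n8.wid = "vry"  ["v" ++ S₀.wid]
17. n8.lim = true  [S₀.lim == false]
18. n9.ok = false  [terminal]
19. n8.depth = true  [true]
20. n8.key = false  [S.lim == false]
21. n7.depth = false  [S₁.depth == false]
22. n7.key = true  [not S₁.key]
23. n6.off = false  [S.depth == true]
24. n6.tag = -3  [-3]
25. n6.wid = 14  [14]
26. n6.live = false  [S.depth == true]
27. n0.depth = false  [B.tag > -3]
28. n0.key = false  [B.off == true]

true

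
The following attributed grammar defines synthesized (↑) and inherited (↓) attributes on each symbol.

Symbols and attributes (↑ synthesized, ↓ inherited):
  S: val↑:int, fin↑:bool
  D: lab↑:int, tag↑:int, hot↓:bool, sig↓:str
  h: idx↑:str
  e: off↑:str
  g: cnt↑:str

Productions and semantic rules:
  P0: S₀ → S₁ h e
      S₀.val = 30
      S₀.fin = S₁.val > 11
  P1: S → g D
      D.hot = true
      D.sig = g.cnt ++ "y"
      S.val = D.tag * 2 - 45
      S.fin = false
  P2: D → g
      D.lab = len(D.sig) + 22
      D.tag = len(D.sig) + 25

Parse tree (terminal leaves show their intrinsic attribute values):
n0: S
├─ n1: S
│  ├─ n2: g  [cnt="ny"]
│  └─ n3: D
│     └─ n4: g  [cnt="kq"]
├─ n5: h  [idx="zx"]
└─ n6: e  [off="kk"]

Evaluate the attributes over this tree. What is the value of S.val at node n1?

1. n2.cnt = "ny"  [terminal]
2. n3.hot = true  [true]
3. n3.sig = "nyy"  [g.cnt ++ "y"]
4. n4.cnt = "kq"  [terminal]
5. n3.lab = 25  [len(D.sig) + 22]
6. n3.tag = 28  [len(D.sig) + 25]
7. n1.val = 11  [D.tag * 2 - 45]
8. n1.fin = false  [false]
9. n5.idx = "zx"  [terminal]
10. n6.off = "kk"  [terminal]
11. n0.val = 30  [30]
12. n0.fin = false  [S₁.val > 11]

11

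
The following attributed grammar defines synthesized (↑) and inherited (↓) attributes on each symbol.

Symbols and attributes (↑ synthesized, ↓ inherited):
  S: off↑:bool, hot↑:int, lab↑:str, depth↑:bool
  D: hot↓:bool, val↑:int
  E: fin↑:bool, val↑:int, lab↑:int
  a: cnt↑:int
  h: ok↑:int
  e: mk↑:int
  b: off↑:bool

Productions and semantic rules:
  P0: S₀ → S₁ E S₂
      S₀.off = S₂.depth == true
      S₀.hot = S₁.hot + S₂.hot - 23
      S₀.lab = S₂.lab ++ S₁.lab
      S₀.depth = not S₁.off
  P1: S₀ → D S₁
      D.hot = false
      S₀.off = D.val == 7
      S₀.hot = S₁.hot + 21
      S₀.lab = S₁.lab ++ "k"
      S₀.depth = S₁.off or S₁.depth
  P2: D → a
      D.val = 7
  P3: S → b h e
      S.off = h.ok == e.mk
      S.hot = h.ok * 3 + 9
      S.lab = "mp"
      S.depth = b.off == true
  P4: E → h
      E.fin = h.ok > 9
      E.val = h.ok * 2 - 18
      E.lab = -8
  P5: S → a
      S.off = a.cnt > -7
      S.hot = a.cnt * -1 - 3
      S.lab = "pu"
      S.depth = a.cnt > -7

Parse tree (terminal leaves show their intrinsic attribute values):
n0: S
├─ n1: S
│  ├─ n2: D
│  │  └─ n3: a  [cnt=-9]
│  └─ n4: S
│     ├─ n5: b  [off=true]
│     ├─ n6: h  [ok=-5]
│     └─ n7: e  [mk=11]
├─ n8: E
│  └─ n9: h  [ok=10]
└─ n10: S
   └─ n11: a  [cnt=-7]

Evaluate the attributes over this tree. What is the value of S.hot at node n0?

-4

1. n2.hot = false  [false]
2. n3.cnt = -9  [terminal]
3. n2.val = 7  [7]
4. n5.off = true  [terminal]
5. n6.ok = -5  [terminal]
6. n7.mk = 11  [terminal]
7. n4.off = false  [h.ok == e.mk]
8. n4.hot = -6  [h.ok * 3 + 9]
9. n4.lab = "mp"  ["mp"]
10. n4.depth = true  [b.off == true]
11. n1.off = true  [D.val == 7]
12. n1.hot = 15  [S₁.hot + 21]
13. n1.lab = "mpk"  [S₁.lab ++ "k"]
14. n1.depth = true  [S₁.off or S₁.depth]
15. n9.ok = 10  [terminal]
16. n8.fin = true  [h.ok > 9]
17. n8.val = 2  [h.ok * 2 - 18]
18. n8.lab = -8  [-8]
19. n11.cnt = -7  [terminal]
20. n10.off = false  [a.cnt > -7]
21. n10.hot = 4  [a.cnt * -1 - 3]
22. n10.lab = "pu"  ["pu"]
23. n10.depth = false  [a.cnt > -7]
24. n0.off = false  [S₂.depth == true]
25. n0.hot = -4  [S₁.hot + S₂.hot - 23]
26. n0.lab = "pumpk"  [S₂.lab ++ S₁.lab]
27. n0.depth = false  [not S₁.off]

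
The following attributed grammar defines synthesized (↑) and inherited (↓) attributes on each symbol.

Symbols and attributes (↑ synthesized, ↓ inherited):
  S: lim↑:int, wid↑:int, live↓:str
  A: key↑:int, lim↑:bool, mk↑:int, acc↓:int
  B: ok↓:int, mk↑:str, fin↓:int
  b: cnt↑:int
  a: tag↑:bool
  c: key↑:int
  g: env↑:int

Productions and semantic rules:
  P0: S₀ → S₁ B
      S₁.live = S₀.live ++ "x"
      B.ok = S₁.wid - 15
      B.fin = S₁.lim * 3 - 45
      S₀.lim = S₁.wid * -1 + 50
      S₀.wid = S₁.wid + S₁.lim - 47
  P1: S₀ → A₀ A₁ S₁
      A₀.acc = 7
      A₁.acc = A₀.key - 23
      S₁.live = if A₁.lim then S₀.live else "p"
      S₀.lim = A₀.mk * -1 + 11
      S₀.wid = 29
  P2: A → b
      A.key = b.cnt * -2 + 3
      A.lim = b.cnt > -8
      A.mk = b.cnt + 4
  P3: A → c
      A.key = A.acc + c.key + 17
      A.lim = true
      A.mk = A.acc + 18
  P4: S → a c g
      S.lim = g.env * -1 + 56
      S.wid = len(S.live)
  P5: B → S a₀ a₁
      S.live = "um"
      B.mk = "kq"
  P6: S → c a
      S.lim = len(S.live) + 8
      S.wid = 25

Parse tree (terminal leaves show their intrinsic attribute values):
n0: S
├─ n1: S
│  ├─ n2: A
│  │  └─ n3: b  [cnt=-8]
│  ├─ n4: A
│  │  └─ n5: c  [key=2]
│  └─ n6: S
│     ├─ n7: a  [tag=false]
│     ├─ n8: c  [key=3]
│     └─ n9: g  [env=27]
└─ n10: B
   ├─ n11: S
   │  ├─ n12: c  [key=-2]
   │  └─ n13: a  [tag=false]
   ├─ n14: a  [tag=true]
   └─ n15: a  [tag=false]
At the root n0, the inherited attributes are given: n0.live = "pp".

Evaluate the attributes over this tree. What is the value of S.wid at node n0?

1. n0.live = "pp"  [given at root]
2. n1.live = "ppx"  [S₀.live ++ "x"]
3. n2.acc = 7  [7]
4. n3.cnt = -8  [terminal]
5. n2.key = 19  [b.cnt * -2 + 3]
6. n2.lim = false  [b.cnt > -8]
7. n2.mk = -4  [b.cnt + 4]
8. n4.acc = -4  [A₀.key - 23]
9. n5.key = 2  [terminal]
10. n4.key = 15  [A.acc + c.key + 17]
11. n4.lim = true  [true]
12. n4.mk = 14  [A.acc + 18]
13. n6.live = "ppx"  [if A₁.lim then S₀.live else "p"]
14. n7.tag = false  [terminal]
15. n8.key = 3  [terminal]
16. n9.env = 27  [terminal]
17. n6.lim = 29  [g.env * -1 + 56]
18. n6.wid = 3  [len(S.live)]
19. n1.lim = 15  [A₀.mk * -1 + 11]
20. n1.wid = 29  [29]
21. n10.ok = 14  [S₁.wid - 15]
22. n10.fin = 0  [S₁.lim * 3 - 45]
23. n11.live = "um"  ["um"]
24. n12.key = -2  [terminal]
25. n13.tag = false  [terminal]
26. n11.lim = 10  [len(S.live) + 8]
27. n11.wid = 25  [25]
28. n14.tag = true  [terminal]
29. n15.tag = false  [terminal]
30. n10.mk = "kq"  ["kq"]
31. n0.lim = 21  [S₁.wid * -1 + 50]
32. n0.wid = -3  [S₁.wid + S₁.lim - 47]

-3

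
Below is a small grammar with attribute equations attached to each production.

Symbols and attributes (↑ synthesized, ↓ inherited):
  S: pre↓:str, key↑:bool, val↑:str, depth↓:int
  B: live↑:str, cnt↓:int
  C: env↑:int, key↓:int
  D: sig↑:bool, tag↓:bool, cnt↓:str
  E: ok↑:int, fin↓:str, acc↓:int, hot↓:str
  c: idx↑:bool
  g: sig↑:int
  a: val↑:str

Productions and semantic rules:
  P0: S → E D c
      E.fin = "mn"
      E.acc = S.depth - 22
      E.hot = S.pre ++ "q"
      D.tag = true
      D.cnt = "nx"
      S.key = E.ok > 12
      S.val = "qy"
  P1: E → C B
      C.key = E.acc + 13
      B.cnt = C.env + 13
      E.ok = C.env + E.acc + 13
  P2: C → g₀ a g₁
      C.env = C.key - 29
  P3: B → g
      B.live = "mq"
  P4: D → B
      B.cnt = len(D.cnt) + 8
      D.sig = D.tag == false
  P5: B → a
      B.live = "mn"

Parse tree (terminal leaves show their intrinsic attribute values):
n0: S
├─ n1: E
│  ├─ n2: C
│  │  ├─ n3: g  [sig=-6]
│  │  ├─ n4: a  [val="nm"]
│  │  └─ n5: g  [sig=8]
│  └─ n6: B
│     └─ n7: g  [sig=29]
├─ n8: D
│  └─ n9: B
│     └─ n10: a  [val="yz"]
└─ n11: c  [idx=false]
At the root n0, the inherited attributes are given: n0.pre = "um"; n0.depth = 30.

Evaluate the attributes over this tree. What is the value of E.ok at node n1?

13

1. n0.pre = "um"  [given at root]
2. n0.depth = 30  [given at root]
3. n1.fin = "mn"  ["mn"]
4. n1.acc = 8  [S.depth - 22]
5. n1.hot = "umq"  [S.pre ++ "q"]
6. n2.key = 21  [E.acc + 13]
7. n3.sig = -6  [terminal]
8. n4.val = "nm"  [terminal]
9. n5.sig = 8  [terminal]
10. n2.env = -8  [C.key - 29]
11. n6.cnt = 5  [C.env + 13]
12. n7.sig = 29  [terminal]
13. n6.live = "mq"  ["mq"]
14. n1.ok = 13  [C.env + E.acc + 13]
15. n8.tag = true  [true]
16. n8.cnt = "nx"  ["nx"]
17. n9.cnt = 10  [len(D.cnt) + 8]
18. n10.val = "yz"  [terminal]
19. n9.live = "mn"  ["mn"]
20. n8.sig = false  [D.tag == false]
21. n11.idx = false  [terminal]
22. n0.key = true  [E.ok > 12]
23. n0.val = "qy"  ["qy"]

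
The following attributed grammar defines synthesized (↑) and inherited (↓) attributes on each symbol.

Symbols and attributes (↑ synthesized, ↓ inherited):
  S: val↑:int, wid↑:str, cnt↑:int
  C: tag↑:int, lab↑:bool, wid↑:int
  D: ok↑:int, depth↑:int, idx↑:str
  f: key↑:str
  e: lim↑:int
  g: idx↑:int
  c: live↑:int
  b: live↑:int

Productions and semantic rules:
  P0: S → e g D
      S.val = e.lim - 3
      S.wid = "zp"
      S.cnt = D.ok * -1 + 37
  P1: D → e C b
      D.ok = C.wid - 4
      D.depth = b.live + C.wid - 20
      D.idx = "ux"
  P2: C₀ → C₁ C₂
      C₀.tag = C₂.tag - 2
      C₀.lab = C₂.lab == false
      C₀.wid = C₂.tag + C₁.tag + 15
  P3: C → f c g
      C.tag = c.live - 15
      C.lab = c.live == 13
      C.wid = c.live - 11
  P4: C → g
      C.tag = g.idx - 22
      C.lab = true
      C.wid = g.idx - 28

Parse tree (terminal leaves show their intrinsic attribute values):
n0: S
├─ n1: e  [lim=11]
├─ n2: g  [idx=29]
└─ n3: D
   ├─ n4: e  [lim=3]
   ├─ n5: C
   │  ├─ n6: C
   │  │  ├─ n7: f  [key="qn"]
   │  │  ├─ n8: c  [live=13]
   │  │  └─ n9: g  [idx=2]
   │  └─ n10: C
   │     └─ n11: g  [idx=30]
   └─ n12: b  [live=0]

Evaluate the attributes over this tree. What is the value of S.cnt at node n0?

20

1. n1.lim = 11  [terminal]
2. n2.idx = 29  [terminal]
3. n4.lim = 3  [terminal]
4. n7.key = "qn"  [terminal]
5. n8.live = 13  [terminal]
6. n9.idx = 2  [terminal]
7. n6.tag = -2  [c.live - 15]
8. n6.lab = true  [c.live == 13]
9. n6.wid = 2  [c.live - 11]
10. n11.idx = 30  [terminal]
11. n10.tag = 8  [g.idx - 22]
12. n10.lab = true  [true]
13. n10.wid = 2  [g.idx - 28]
14. n5.tag = 6  [C₂.tag - 2]
15. n5.lab = false  [C₂.lab == false]
16. n5.wid = 21  [C₂.tag + C₁.tag + 15]
17. n12.live = 0  [terminal]
18. n3.ok = 17  [C.wid - 4]
19. n3.depth = 1  [b.live + C.wid - 20]
20. n3.idx = "ux"  ["ux"]
21. n0.val = 8  [e.lim - 3]
22. n0.wid = "zp"  ["zp"]
23. n0.cnt = 20  [D.ok * -1 + 37]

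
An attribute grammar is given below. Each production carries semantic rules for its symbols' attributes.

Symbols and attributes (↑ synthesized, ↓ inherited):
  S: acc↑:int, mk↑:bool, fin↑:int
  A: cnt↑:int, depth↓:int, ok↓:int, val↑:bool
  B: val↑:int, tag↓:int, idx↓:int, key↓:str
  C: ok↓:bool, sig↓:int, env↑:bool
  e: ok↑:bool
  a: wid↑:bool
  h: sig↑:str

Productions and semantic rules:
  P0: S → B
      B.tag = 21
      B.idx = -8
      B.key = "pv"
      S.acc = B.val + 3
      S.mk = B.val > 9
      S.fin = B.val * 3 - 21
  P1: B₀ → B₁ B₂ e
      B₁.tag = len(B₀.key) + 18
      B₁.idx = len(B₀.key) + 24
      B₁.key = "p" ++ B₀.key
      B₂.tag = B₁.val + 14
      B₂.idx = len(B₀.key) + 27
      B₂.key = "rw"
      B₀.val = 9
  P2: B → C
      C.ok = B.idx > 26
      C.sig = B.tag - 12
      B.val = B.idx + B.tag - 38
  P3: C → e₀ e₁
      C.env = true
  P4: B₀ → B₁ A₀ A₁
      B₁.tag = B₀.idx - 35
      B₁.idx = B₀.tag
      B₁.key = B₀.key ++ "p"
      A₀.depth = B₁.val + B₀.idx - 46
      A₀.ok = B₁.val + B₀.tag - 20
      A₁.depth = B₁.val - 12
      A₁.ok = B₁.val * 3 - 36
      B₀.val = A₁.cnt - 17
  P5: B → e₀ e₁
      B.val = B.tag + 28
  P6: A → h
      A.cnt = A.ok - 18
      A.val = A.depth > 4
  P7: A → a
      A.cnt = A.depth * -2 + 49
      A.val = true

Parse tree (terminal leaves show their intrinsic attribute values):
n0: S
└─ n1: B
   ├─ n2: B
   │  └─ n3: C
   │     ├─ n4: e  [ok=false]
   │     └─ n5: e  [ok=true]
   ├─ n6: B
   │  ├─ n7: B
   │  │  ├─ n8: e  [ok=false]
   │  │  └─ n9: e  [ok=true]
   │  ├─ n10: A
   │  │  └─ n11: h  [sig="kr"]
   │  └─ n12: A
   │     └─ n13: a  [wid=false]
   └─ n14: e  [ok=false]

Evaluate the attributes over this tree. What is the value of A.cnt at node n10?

6

1. n1.tag = 21  [21]
2. n1.idx = -8  [-8]
3. n1.key = "pv"  ["pv"]
4. n2.tag = 20  [len(B₀.key) + 18]
5. n2.idx = 26  [len(B₀.key) + 24]
6. n2.key = "ppv"  ["p" ++ B₀.key]
7. n3.ok = false  [B.idx > 26]
8. n3.sig = 8  [B.tag - 12]
9. n4.ok = false  [terminal]
10. n5.ok = true  [terminal]
11. n3.env = true  [true]
12. n2.val = 8  [B.idx + B.tag - 38]
13. n6.tag = 22  [B₁.val + 14]
14. n6.idx = 29  [len(B₀.key) + 27]
15. n6.key = "rw"  ["rw"]
16. n7.tag = -6  [B₀.idx - 35]
17. n7.idx = 22  [B₀.tag]
18. n7.key = "rwp"  [B₀.key ++ "p"]
19. n8.ok = false  [terminal]
20. n9.ok = true  [terminal]
21. n7.val = 22  [B.tag + 28]
22. n10.depth = 5  [B₁.val + B₀.idx - 46]
23. n10.ok = 24  [B₁.val + B₀.tag - 20]
24. n11.sig = "kr"  [terminal]
25. n10.cnt = 6  [A.ok - 18]
26. n10.val = true  [A.depth > 4]
27. n12.depth = 10  [B₁.val - 12]
28. n12.ok = 30  [B₁.val * 3 - 36]
29. n13.wid = false  [terminal]
30. n12.cnt = 29  [A.depth * -2 + 49]
31. n12.val = true  [true]
32. n6.val = 12  [A₁.cnt - 17]
33. n14.ok = false  [terminal]
34. n1.val = 9  [9]
35. n0.acc = 12  [B.val + 3]
36. n0.mk = false  [B.val > 9]
37. n0.fin = 6  [B.val * 3 - 21]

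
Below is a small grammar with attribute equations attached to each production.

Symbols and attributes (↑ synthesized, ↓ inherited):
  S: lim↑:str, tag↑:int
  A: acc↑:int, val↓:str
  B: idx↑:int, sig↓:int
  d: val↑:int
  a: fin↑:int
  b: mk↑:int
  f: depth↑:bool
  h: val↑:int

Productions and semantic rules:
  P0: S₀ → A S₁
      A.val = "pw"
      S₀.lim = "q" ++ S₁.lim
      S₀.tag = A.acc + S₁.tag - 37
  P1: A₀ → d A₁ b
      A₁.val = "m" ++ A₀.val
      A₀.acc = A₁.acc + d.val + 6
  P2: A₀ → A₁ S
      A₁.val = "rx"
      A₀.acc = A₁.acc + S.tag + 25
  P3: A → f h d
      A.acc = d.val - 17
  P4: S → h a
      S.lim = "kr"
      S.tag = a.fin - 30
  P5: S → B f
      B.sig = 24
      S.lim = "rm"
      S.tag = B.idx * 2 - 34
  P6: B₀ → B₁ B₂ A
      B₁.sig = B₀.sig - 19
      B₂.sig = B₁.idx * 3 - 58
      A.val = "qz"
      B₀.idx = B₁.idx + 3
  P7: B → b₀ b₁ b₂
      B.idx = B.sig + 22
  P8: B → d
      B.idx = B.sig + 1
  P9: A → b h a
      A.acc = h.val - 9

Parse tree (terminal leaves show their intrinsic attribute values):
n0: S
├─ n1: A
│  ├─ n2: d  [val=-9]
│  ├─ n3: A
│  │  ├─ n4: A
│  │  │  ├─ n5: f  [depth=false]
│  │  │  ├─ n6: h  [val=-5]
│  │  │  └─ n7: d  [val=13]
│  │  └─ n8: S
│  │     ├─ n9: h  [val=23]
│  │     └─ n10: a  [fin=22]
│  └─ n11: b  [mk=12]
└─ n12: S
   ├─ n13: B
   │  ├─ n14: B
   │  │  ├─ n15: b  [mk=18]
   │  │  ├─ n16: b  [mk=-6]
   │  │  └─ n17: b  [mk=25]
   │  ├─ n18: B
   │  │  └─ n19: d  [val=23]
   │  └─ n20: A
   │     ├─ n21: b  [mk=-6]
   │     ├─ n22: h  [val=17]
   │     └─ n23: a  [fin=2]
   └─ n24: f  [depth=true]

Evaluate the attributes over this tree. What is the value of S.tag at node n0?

-1

1. n1.val = "pw"  ["pw"]
2. n2.val = -9  [terminal]
3. n3.val = "mpw"  ["m" ++ A₀.val]
4. n4.val = "rx"  ["rx"]
5. n5.depth = false  [terminal]
6. n6.val = -5  [terminal]
7. n7.val = 13  [terminal]
8. n4.acc = -4  [d.val - 17]
9. n9.val = 23  [terminal]
10. n10.fin = 22  [terminal]
11. n8.lim = "kr"  ["kr"]
12. n8.tag = -8  [a.fin - 30]
13. n3.acc = 13  [A₁.acc + S.tag + 25]
14. n11.mk = 12  [terminal]
15. n1.acc = 10  [A₁.acc + d.val + 6]
16. n13.sig = 24  [24]
17. n14.sig = 5  [B₀.sig - 19]
18. n15.mk = 18  [terminal]
19. n16.mk = -6  [terminal]
20. n17.mk = 25  [terminal]
21. n14.idx = 27  [B.sig + 22]
22. n18.sig = 23  [B₁.idx * 3 - 58]
23. n19.val = 23  [terminal]
24. n18.idx = 24  [B.sig + 1]
25. n20.val = "qz"  ["qz"]
26. n21.mk = -6  [terminal]
27. n22.val = 17  [terminal]
28. n23.fin = 2  [terminal]
29. n20.acc = 8  [h.val - 9]
30. n13.idx = 30  [B₁.idx + 3]
31. n24.depth = true  [terminal]
32. n12.lim = "rm"  ["rm"]
33. n12.tag = 26  [B.idx * 2 - 34]
34. n0.lim = "qrm"  ["q" ++ S₁.lim]
35. n0.tag = -1  [A.acc + S₁.tag - 37]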